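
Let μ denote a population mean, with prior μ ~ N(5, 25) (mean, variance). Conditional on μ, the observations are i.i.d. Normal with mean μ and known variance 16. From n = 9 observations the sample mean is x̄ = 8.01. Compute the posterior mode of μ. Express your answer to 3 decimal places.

n = 9, x̄ = 8.01.
For a Normal prior and Normal likelihood with known variance, the posterior is Normal; its mode equals its mean, the precision-weighted average.
Prior precision 1/σ₀² = 1/25 = 0.04; data precision n/σ² = 9/16 = 0.5625.
μ̂ = (0.04·5 + 0.5625·8.01) / (0.04 + 0.5625) = 4.705625/0.6025 = 7529/964 ≈ 7.810.

μ̂_MAP = 7.810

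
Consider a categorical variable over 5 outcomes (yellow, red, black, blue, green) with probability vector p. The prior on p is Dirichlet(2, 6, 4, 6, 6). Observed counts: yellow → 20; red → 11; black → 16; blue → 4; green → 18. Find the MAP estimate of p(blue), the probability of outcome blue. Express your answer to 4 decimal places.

The posterior is Dirichlet(αᵢ + nᵢ) = Dirichlet(22, 17, 20, 10, 24).
For a Dirichlet(a₁,…,a_K) with all aᵢ > 1, the mode has j-th component (aⱼ − 1)/(Σaᵢ − K).
Here Σaᵢ = 93 and K = 5, so p(blue) = (10 − 1)/(93 − 5) = 9/88 ≈ 0.1023.

MAP estimate of p(blue) = 0.1023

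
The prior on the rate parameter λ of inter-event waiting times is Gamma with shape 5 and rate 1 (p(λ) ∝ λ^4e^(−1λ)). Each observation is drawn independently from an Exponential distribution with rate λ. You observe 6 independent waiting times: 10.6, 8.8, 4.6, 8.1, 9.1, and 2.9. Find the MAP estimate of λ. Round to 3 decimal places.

λ̂_MAP = 0.222

The Exponential(rate=λ) likelihood is ∝ λ^n e^(−λΣtᵢ). Here n = 6 and Σtᵢ = 10.6 + 8.8 + 4.6 + 8.1 + 9.1 + 2.9 = 44.1.
Posterior ∝ λ^4e^(−1λ) · λ^6e^(−44.1λ) = λ^10e^(−45.1λ), i.e. Gamma(11, 45.1).
Mode = (a−1)/b = 10/45.1 ≈ 0.222.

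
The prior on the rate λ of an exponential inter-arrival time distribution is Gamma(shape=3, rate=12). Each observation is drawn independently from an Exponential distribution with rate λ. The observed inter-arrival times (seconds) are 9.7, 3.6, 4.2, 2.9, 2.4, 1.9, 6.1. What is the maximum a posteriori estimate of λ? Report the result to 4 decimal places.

λ̂_MAP = 0.2103

The Exponential(rate=λ) likelihood is ∝ λ^n e^(−λΣtᵢ). Here n = 7 and Σtᵢ = 9.7 + 3.6 + 4.2 + 2.9 + 2.4 + 1.9 + 6.1 = 30.8.
Posterior ∝ λ^2e^(−12λ) · λ^7e^(−30.8λ) = λ^9e^(−42.8λ), i.e. Gamma(10, 42.8).
Mode = (a−1)/b = 9/42.8 ≈ 0.2103.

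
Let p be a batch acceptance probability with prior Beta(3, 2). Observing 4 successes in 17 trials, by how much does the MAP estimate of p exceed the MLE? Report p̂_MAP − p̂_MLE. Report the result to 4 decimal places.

Posterior is Beta(7, 15); MAP = (7−1)/(22−2) = 6/20 ≈ 0.30000.
MLE ignores the prior: p̂_MLE = k/n = 4/17 ≈ 0.23529.
Difference = 6/20 − 4/17 = 11/170 ≈ 0.0647.

MAP − MLE = 0.0647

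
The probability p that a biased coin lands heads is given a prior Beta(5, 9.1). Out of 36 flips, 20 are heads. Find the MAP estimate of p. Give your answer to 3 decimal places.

Prior: Beta(5, 9.1).
Data: 20 successes in 36 trials. The binomial likelihood contributes p^20(1−p)^16, so the posterior is Beta(5+20, 9.1+16) = Beta(25, 25.1).
For Beta(a, b) with a, b > 1 the mode is (a−1)/(a+b−2) = 24/48.1 ≈ 0.499.

p̂_MAP = 0.499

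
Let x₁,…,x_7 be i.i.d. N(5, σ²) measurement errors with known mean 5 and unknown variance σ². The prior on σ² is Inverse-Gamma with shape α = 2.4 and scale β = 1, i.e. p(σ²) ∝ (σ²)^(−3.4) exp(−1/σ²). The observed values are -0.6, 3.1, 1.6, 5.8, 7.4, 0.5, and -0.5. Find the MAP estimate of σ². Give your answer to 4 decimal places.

Sum of squared deviations about the known mean: SS = (-0.6−5)² + (3.1−5)² + (1.6−5)² + (5.8−5)² + (7.4−5)² + (0.5−5)² + (-0.5−5)² = 103.43.
The Normal likelihood contributes (σ²)^(−n/2) exp(−SS/(2σ²)), so the posterior is Inverse-Gamma(α + n/2, β + SS/2) = Inverse-Gamma(5.9, 52.715).
The mode of Inverse-Gamma(a, b) is b/(a+1) = 52.715/6.9 ≈ 7.6399.

σ̂²_MAP = 7.6399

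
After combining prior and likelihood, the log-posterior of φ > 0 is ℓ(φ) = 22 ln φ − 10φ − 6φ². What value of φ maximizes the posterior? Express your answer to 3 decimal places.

ℓ'(φ) = 22/φ − 10 − 12φ. Setting this to zero and multiplying by φ: 12φ² + 10φ − 22 = 0.
φ = (−10 + √(10² + 4·12·22)) / (2·12) = (−10 + √1156) / 24 = (−10 + 34)/24 = 1.
ℓ''(φ) = −22/φ² − 12 < 0, confirming a maximum.

φ̂_MAP = 1.000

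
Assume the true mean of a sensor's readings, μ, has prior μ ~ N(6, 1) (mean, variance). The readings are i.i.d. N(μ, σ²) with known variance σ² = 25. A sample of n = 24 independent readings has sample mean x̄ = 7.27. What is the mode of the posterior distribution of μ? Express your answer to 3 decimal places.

n = 24, x̄ = 7.27.
For a Normal prior and Normal likelihood with known variance, the posterior is Normal; its mode equals its mean, the precision-weighted average.
Prior precision 1/σ₀² = 1/1 = 1; data precision n/σ² = 24/25 = 0.96.
μ̂ = (1·6 + 0.96·7.27) / (1 + 0.96) = 12.9792/1.96 = 8112/1225 ≈ 6.622.

μ̂_MAP = 6.622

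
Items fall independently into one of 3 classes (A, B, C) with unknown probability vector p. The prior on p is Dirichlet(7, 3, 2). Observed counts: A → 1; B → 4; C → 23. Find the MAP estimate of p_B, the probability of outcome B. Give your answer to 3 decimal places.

The posterior is Dirichlet(αᵢ + nᵢ) = Dirichlet(8, 7, 25).
For a Dirichlet(a₁,…,a_K) with all aᵢ > 1, the mode has j-th component (aⱼ − 1)/(Σaᵢ − K).
Here Σaᵢ = 40 and K = 3, so p_B = (7 − 1)/(40 − 3) = 6/37 ≈ 0.162.

MAP estimate of p_B = 0.162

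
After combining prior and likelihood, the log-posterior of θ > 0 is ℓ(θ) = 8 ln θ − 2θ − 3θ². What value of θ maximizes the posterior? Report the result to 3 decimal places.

θ̂_MAP = 1.000

ℓ'(θ) = 8/θ − 2 − 6θ. Setting this to zero and multiplying by θ: 6θ² + 2θ − 8 = 0.
θ = (−2 + √(2² + 4·6·8)) / (2·6) = (−2 + √196) / 12 = (−2 + 14)/12 = 1.
ℓ''(θ) = −8/θ² − 6 < 0, confirming a maximum.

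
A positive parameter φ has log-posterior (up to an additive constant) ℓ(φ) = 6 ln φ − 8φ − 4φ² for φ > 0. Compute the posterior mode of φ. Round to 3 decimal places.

φ̂_MAP = 0.500

ℓ'(φ) = 6/φ − 8 − 8φ. Setting this to zero and multiplying by φ: 8φ² + 8φ − 6 = 0.
φ = (−8 + √(8² + 4·8·6)) / (2·8) = (−8 + √256) / 16 = (−8 + 16)/16 = 1/2.
ℓ''(φ) = −6/φ² − 8 < 0, confirming a maximum.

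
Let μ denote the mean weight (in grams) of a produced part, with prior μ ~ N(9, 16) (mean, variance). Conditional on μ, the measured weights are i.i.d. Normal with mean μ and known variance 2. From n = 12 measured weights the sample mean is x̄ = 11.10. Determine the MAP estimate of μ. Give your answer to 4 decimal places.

μ̂_MAP = 11.0784

n = 12, x̄ = 11.10.
For a Normal prior and Normal likelihood with known variance, the posterior is Normal; its mode equals its mean, the precision-weighted average.
Prior precision 1/σ₀² = 1/16 = 0.0625; data precision n/σ² = 12/2 = 6.
μ̂ = (0.0625·9 + 6·11.1) / (0.0625 + 6) = 67.1625/6.0625 = 5373/485 ≈ 11.0784.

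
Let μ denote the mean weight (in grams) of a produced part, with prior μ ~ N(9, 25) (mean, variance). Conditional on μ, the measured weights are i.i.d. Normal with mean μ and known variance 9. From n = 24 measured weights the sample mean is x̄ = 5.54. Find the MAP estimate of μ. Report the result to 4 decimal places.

n = 24, x̄ = 5.54.
For a Normal prior and Normal likelihood with known variance, the posterior is Normal; its mode equals its mean, the precision-weighted average.
Prior precision 1/σ₀² = 1/25 = 0.04; data precision n/σ² = 24/9 = 8/3.
μ̂ = (0.04·9 + (8/3)·5.54) / (0.04 + 8/3) = (227/15)/(203/75) = 1135/203 ≈ 5.5911.

μ̂_MAP = 5.5911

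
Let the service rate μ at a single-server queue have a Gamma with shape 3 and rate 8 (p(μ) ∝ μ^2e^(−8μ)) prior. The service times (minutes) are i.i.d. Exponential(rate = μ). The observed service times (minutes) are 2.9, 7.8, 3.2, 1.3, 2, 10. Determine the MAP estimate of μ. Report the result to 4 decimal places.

The Exponential(rate=μ) likelihood is ∝ μ^n e^(−μΣtᵢ). Here n = 6 and Σtᵢ = 2.9 + 7.8 + 3.2 + 1.3 + 2 + 10 = 27.2.
Posterior ∝ μ^2e^(−8μ) · μ^6e^(−27.2μ) = μ^8e^(−35.2μ), i.e. Gamma(9, 35.2).
Mode = (a−1)/b = 8/35.2 ≈ 0.2273.

μ̂_MAP = 0.2273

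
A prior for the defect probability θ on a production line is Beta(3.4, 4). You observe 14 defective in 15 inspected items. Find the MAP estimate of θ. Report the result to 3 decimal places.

θ̂_MAP = 0.804

Prior: Beta(3.4, 4).
Data: 14 successes in 15 trials. The binomial likelihood contributes θ^14(1−θ)^1, so the posterior is Beta(3.4+14, 4+1) = Beta(17.4, 5).
For Beta(a, b) with a, b > 1 the mode is (a−1)/(a+b−2) = 16.4/20.4 ≈ 0.804.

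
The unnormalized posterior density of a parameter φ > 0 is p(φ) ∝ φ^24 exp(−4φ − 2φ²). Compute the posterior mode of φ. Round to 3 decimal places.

φ̂_MAP = 2.000

ℓ'(φ) = 24/φ − 4 − 4φ. Setting this to zero and multiplying by φ: 4φ² + 4φ − 24 = 0.
φ = (−4 + √(4² + 4·4·24)) / (2·4) = (−4 + √400) / 8 = (−4 + 20)/8 = 2.
ℓ''(φ) = −24/φ² − 4 < 0, confirming a maximum.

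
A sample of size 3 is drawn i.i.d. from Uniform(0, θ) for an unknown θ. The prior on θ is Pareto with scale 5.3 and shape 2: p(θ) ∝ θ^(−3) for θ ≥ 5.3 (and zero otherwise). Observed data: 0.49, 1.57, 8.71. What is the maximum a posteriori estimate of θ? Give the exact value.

θ̂_MAP = 8.71

The Uniform(0, θ) likelihood is θ^(−n) for θ ≥ max(xᵢ), zero otherwise. Here max(xᵢ) = 8.71.
Posterior ∝ θ^(−3) · θ^(−3) = θ^(−6) on θ ≥ max(5.3, 8.71) = 8.71.
This density is strictly decreasing in θ, so the posterior mode lies at the lower boundary of the support.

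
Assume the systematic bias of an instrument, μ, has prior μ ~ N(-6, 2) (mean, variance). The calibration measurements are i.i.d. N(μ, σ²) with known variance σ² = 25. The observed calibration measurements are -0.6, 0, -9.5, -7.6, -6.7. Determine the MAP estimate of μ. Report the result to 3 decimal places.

μ̂_MAP = -5.680

n = 5; x̄ = ((-0.6) + 0 + (-9.5) + (-7.6) + (-6.7))/5 = -24.4/5 = -4.88.
For a Normal prior and Normal likelihood with known variance, the posterior is Normal; its mode equals its mean, the precision-weighted average.
Prior precision 1/σ₀² = 1/2 = 0.5; data precision n/σ² = 5/25 = 0.2.
μ̂ = (0.5·(-6) + 0.2·(-4.88)) / (0.5 + 0.2) = (-3.976)/0.7 = -5.680.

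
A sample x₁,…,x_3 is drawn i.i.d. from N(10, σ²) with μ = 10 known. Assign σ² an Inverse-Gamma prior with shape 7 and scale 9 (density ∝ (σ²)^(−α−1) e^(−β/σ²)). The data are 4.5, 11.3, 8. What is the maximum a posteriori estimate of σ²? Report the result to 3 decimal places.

σ̂²_MAP = 2.839

Sum of squared deviations about the known mean: SS = (4.5−10)² + (11.3−10)² + (8−10)² = 35.94.
The Normal likelihood contributes (σ²)^(−n/2) exp(−SS/(2σ²)), so the posterior is Inverse-Gamma(α + n/2, β + SS/2) = Inverse-Gamma(8.5, 26.97).
The mode of Inverse-Gamma(a, b) is b/(a+1) = 26.97/9.5 ≈ 2.839.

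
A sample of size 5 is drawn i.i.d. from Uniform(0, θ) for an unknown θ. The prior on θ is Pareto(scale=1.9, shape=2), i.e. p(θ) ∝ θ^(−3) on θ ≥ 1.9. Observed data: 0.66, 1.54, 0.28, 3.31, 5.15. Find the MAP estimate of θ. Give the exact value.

θ̂_MAP = 5.15

The Uniform(0, θ) likelihood is θ^(−n) for θ ≥ max(xᵢ), zero otherwise. Here max(xᵢ) = 5.15.
Posterior ∝ θ^(−3) · θ^(−5) = θ^(−8) on θ ≥ max(1.9, 5.15) = 5.15.
This density is strictly decreasing in θ, so the posterior mode lies at the lower boundary of the support.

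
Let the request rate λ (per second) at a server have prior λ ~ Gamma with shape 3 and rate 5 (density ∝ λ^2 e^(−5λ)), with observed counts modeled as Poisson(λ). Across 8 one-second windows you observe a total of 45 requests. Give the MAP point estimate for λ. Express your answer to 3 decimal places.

Σxᵢ = 45, n = 8.
Posterior ∝ λ^2e^(−5λ) · λ^45e^(−8λ) = λ^47e^(−13λ), i.e. Gamma(shape=48, rate=13).
The mode of a Gamma(a, b) with a ≥ 1 (shape–rate) is (a−1)/b = 47/13 ≈ 3.615.

λ̂_MAP = 3.615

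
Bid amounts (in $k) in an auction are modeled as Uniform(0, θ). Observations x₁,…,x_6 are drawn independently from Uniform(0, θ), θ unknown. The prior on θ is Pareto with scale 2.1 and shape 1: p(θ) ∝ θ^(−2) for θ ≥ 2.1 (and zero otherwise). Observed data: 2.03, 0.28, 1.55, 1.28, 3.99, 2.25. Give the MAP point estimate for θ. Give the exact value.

The Uniform(0, θ) likelihood is θ^(−n) for θ ≥ max(xᵢ), zero otherwise. Here max(xᵢ) = 3.99.
Posterior ∝ θ^(−2) · θ^(−6) = θ^(−8) on θ ≥ max(2.1, 3.99) = 3.99.
This density is strictly decreasing in θ, so the posterior mode lies at the lower boundary of the support.

θ̂_MAP = 3.99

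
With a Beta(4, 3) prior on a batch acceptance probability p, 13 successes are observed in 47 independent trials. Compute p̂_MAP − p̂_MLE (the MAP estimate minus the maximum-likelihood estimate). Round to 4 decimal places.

MAP − MLE = 0.0311

Posterior is Beta(17, 37); MAP = (17−1)/(54−2) = 16/52 ≈ 0.30769.
MLE ignores the prior: p̂_MLE = k/n = 13/47 ≈ 0.27660.
Difference = 16/52 − 13/47 = 19/611 ≈ 0.0311.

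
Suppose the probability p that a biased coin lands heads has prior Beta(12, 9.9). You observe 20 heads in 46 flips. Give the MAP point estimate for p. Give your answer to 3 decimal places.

p̂_MAP = 0.470

Prior: Beta(12, 9.9).
Data: 20 successes in 46 trials. The binomial likelihood contributes p^20(1−p)^26, so the posterior is Beta(12+20, 9.9+26) = Beta(32, 35.9).
For Beta(a, b) with a, b > 1 the mode is (a−1)/(a+b−2) = 31/65.9 ≈ 0.470.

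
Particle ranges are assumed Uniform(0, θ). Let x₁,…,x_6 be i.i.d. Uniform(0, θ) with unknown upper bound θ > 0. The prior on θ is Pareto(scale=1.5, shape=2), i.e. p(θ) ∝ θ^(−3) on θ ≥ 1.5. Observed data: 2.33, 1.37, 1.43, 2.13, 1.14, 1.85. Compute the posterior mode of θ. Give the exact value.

θ̂_MAP = 2.33

The Uniform(0, θ) likelihood is θ^(−n) for θ ≥ max(xᵢ), zero otherwise. Here max(xᵢ) = 2.33.
Posterior ∝ θ^(−3) · θ^(−6) = θ^(−9) on θ ≥ max(1.5, 2.33) = 2.33.
This density is strictly decreasing in θ, so the posterior mode lies at the lower boundary of the support.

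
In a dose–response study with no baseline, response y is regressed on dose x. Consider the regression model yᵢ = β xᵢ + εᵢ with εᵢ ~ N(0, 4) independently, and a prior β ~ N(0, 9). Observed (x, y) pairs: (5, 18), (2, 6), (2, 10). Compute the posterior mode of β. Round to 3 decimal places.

β̂_MAP = 3.648

log p(β | y) = −Σ(yᵢ − βxᵢ)²/(2·4) − β²/(2·9) + const.
Setting the derivative to zero: Σxᵢ(yᵢ − βxᵢ)/4 − β/9 = 0, so β = Σxᵢyᵢ / (Σxᵢ² + σ²/τ²).
Σxᵢyᵢ = 5·18 + 2·6 + 2·10 = 122; Σxᵢ² = 33; σ²/τ² = 4/9.
β̂_MAP = 122 / (33 + 4/9) = 122/(301/9) = 1098/301 ≈ 3.648.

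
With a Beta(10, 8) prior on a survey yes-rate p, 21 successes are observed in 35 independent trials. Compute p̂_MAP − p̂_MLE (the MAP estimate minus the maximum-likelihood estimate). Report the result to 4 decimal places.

Posterior is Beta(31, 22); MAP = (31−1)/(53−2) = 30/51 ≈ 0.58824.
MLE ignores the prior: p̂_MLE = k/n = 21/35 ≈ 0.60000.
Difference = 30/51 − 21/35 = -1/85 ≈ -0.0118.

MAP − MLE = -0.0118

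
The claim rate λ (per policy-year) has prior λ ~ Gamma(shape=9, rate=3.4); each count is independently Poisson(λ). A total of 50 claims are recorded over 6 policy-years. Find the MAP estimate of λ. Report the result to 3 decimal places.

λ̂_MAP = 6.170

Σxᵢ = 50, n = 6.
Posterior ∝ λ^8e^(−3.4λ) · λ^50e^(−6λ) = λ^58e^(−9.4λ), i.e. Gamma(shape=59, rate=9.4).
The mode of a Gamma(a, b) with a ≥ 1 (shape–rate) is (a−1)/b = 58/9.4 ≈ 6.170.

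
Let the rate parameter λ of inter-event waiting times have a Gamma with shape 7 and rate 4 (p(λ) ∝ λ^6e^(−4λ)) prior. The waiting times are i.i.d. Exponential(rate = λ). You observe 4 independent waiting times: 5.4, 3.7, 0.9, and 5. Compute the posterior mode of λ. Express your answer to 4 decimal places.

λ̂_MAP = 0.5263

The Exponential(rate=λ) likelihood is ∝ λ^n e^(−λΣtᵢ). Here n = 4 and Σtᵢ = 5.4 + 3.7 + 0.9 + 5 = 15.
Posterior ∝ λ^6e^(−4λ) · λ^4e^(−15λ) = λ^10e^(−19λ), i.e. Gamma(11, 19).
Mode = (a−1)/b = 10/19 ≈ 0.5263.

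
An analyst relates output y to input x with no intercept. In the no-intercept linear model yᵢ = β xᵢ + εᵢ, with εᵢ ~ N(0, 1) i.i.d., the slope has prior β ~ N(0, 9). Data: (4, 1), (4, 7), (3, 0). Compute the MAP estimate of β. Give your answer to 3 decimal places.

log p(β | y) = −Σ(yᵢ − βxᵢ)²/(2·1) − β²/(2·9) + const.
Setting the derivative to zero: Σxᵢ(yᵢ − βxᵢ)/1 − β/9 = 0, so β = Σxᵢyᵢ / (Σxᵢ² + σ²/τ²).
Σxᵢyᵢ = 4·1 + 4·7 + 3·0 = 32; Σxᵢ² = 41; σ²/τ² = 1/9.
β̂_MAP = 32 / (41 + 1/9) = 32/(370/9) = 144/185 ≈ 0.778.

β̂_MAP = 0.778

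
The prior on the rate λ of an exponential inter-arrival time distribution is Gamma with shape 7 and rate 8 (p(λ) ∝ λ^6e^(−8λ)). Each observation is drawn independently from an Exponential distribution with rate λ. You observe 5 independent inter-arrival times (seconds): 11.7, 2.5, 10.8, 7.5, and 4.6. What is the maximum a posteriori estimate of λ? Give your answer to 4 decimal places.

λ̂_MAP = 0.2439

The Exponential(rate=λ) likelihood is ∝ λ^n e^(−λΣtᵢ). Here n = 5 and Σtᵢ = 11.7 + 2.5 + 10.8 + 7.5 + 4.6 = 37.1.
Posterior ∝ λ^6e^(−8λ) · λ^5e^(−37.1λ) = λ^11e^(−45.1λ), i.e. Gamma(12, 45.1).
Mode = (a−1)/b = 11/45.1 ≈ 0.2439.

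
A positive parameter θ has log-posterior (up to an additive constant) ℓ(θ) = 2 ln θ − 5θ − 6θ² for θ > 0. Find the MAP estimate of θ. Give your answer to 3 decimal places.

θ̂_MAP = 0.250

ℓ'(θ) = 2/θ − 5 − 12θ. Setting this to zero and multiplying by θ: 12θ² + 5θ − 2 = 0.
θ = (−5 + √(5² + 4·12·2)) / (2·12) = (−5 + √121) / 24 = (−5 + 11)/24 = 1/4.
ℓ''(θ) = −2/θ² − 12 < 0, confirming a maximum.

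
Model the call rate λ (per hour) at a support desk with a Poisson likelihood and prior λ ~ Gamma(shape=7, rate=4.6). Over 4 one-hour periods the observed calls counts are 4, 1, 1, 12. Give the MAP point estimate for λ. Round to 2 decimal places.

λ̂_MAP = 2.79

Σxᵢ = 4+1+1+12 = 18, with n = 4.
Posterior ∝ λ^6e^(−4.6λ) · λ^18e^(−4λ) = λ^24e^(−8.6λ), i.e. Gamma(shape=25, rate=8.6).
The mode of a Gamma(a, b) with a ≥ 1 (shape–rate) is (a−1)/b = 24/8.6 ≈ 2.79.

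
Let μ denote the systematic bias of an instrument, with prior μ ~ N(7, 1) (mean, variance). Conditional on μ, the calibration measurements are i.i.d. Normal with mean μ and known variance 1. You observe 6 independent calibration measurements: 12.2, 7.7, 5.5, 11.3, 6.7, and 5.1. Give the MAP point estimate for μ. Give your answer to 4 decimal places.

n = 6; x̄ = (12.2 + 7.7 + 5.5 + 11.3 + 6.7 + 5.1)/6 = 48.5/6 = 97/12 ≈ 8.0833.
For a Normal prior and Normal likelihood with known variance, the posterior is Normal; its mode equals its mean, the precision-weighted average.
Prior precision 1/σ₀² = 1/1 = 1; data precision n/σ² = 6/1 = 6.
μ̂ = (1·7 + 6·(97/12)) / (1 + 6) = 55.5/7 = 111/14 ≈ 7.9286.

μ̂_MAP = 7.9286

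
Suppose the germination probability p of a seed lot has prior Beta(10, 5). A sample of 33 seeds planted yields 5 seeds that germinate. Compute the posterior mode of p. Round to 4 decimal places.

Prior: Beta(10, 5).
Data: 5 successes in 33 trials. The binomial likelihood contributes p^5(1−p)^28, so the posterior is Beta(10+5, 5+28) = Beta(15, 33).
For Beta(a, b) with a, b > 1 the mode is (a−1)/(a+b−2) = 14/46 ≈ 0.3043.

p̂_MAP = 0.3043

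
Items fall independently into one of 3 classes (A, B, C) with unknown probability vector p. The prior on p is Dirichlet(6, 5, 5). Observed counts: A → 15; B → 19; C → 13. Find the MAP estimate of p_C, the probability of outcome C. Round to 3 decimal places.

The posterior is Dirichlet(αᵢ + nᵢ) = Dirichlet(21, 24, 18).
For a Dirichlet(a₁,…,a_K) with all aᵢ > 1, the mode has j-th component (aⱼ − 1)/(Σaᵢ − K).
Here Σaᵢ = 63 and K = 3, so p_C = (18 − 1)/(63 − 3) = 17/60 ≈ 0.283.

MAP estimate of p_C = 0.283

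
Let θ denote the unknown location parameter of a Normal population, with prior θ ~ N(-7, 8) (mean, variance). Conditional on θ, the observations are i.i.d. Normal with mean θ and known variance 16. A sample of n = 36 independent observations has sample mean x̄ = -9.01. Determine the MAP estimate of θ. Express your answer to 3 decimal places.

n = 36, x̄ = -9.01.
For a Normal prior and Normal likelihood with known variance, the posterior is Normal; its mode equals its mean, the precision-weighted average.
Prior precision 1/σ₀² = 1/8 = 0.125; data precision n/σ² = 36/16 = 2.25.
θ̂ = (0.125·(-7) + 2.25·(-9.01)) / (0.125 + 2.25) = (-21.1475)/2.375 = -8459/950 ≈ -8.904.

θ̂_MAP = -8.904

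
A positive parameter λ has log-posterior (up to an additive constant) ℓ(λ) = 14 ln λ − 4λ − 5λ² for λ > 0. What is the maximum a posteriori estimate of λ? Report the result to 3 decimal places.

ℓ'(λ) = 14/λ − 4 − 10λ. Setting this to zero and multiplying by λ: 10λ² + 4λ − 14 = 0.
λ = (−4 + √(4² + 4·10·14)) / (2·10) = (−4 + √576) / 20 = (−4 + 24)/20 = 1.
ℓ''(λ) = −14/λ² − 10 < 0, confirming a maximum.

λ̂_MAP = 1.000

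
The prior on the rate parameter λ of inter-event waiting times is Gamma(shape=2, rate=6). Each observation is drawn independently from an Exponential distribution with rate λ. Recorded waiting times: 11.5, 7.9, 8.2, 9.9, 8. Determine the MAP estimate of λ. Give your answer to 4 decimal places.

λ̂_MAP = 0.1165

The Exponential(rate=λ) likelihood is ∝ λ^n e^(−λΣtᵢ). Here n = 5 and Σtᵢ = 11.5 + 7.9 + 8.2 + 9.9 + 8 = 45.5.
Posterior ∝ λe^(−6λ) · λ^5e^(−45.5λ) = λ^6e^(−51.5λ), i.e. Gamma(7, 51.5).
Mode = (a−1)/b = 6/51.5 ≈ 0.1165.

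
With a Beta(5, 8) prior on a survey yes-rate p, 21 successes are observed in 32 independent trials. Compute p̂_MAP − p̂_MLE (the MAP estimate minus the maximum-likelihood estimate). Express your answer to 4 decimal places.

MAP − MLE = -0.0749

Posterior is Beta(26, 19); MAP = (26−1)/(45−2) = 25/43 ≈ 0.58140.
MLE ignores the prior: p̂_MLE = k/n = 21/32 ≈ 0.65625.
Difference = 25/43 − 21/32 = -103/1376 ≈ -0.0749.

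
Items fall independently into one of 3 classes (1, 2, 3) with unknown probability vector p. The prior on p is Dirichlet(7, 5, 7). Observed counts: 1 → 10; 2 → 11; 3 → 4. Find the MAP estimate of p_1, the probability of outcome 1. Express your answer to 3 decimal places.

The posterior is Dirichlet(αᵢ + nᵢ) = Dirichlet(17, 16, 11).
For a Dirichlet(a₁,…,a_K) with all aᵢ > 1, the mode has j-th component (aⱼ − 1)/(Σaᵢ − K).
Here Σaᵢ = 44 and K = 3, so p_1 = (17 − 1)/(44 − 3) = 16/41 ≈ 0.390.

MAP estimate: 0.390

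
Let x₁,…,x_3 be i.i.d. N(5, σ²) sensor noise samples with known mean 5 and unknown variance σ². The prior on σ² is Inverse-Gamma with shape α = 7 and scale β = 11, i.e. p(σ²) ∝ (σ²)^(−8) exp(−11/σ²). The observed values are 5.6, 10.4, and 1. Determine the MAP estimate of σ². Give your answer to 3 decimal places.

Sum of squared deviations about the known mean: SS = (5.6−5)² + (10.4−5)² + (1−5)² = 45.52.
The Normal likelihood contributes (σ²)^(−n/2) exp(−SS/(2σ²)), so the posterior is Inverse-Gamma(α + n/2, β + SS/2) = Inverse-Gamma(8.5, 33.76).
The mode of Inverse-Gamma(a, b) is b/(a+1) = 33.76/9.5 ≈ 3.554.

σ̂²_MAP = 3.554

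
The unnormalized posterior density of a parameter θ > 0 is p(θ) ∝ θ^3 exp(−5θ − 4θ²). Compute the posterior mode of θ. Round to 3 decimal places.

ℓ'(θ) = 3/θ − 5 − 8θ. Setting this to zero and multiplying by θ: 8θ² + 5θ − 3 = 0.
θ = (−5 + √(5² + 4·8·3)) / (2·8) = (−5 + √121) / 16 = (−5 + 11)/16 = 3/8.
ℓ''(θ) = −3/θ² − 8 < 0, confirming a maximum.

θ̂_MAP = 0.375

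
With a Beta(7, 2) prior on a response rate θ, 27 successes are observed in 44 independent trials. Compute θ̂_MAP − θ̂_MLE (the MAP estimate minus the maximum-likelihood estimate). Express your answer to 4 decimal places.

Posterior is Beta(34, 19); MAP = (34−1)/(53−2) = 33/51 ≈ 0.64706.
MLE ignores the prior: θ̂_MLE = k/n = 27/44 ≈ 0.61364.
Difference = 33/51 − 27/44 = 25/748 ≈ 0.0334.

MAP − MLE = 0.0334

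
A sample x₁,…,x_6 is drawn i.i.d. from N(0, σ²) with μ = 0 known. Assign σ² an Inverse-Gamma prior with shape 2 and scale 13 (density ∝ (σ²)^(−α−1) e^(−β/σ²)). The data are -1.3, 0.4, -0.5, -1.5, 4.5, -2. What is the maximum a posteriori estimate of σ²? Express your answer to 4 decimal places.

σ̂²_MAP = 4.5500

Sum of squared deviations about the known mean: SS = (-1.3−0)² + (0.4−0)² + (-0.5−0)² + (-1.5−0)² + (4.5−0)² + (-2−0)² = 28.6.
The Normal likelihood contributes (σ²)^(−n/2) exp(−SS/(2σ²)), so the posterior is Inverse-Gamma(α + n/2, β + SS/2) = Inverse-Gamma(5, 27.3).
The mode of Inverse-Gamma(a, b) is b/(a+1) = 27.3/6 ≈ 4.5500.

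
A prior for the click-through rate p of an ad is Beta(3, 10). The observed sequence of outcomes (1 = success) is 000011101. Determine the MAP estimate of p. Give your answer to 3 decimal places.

Prior: Beta(3, 10).
Data: 4 successes in 9 trials (from the sequence). The binomial likelihood contributes p^4(1−p)^5, so the posterior is Beta(3+4, 10+5) = Beta(7, 15).
For Beta(a, b) with a, b > 1 the mode is (a−1)/(a+b−2) = 6/20 ≈ 0.300.

p̂_MAP = 0.300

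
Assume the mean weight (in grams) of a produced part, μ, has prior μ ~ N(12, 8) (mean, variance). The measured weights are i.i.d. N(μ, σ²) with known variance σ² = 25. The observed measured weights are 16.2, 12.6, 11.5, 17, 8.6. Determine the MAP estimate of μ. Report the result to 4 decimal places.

n = 5; x̄ = (16.2 + 12.6 + 11.5 + 17 + 8.6)/5 = 65.9/5 = 13.18.
For a Normal prior and Normal likelihood with known variance, the posterior is Normal; its mode equals its mean, the precision-weighted average.
Prior precision 1/σ₀² = 1/8 = 0.125; data precision n/σ² = 5/25 = 0.2.
μ̂ = (0.125·12 + 0.2·13.18) / (0.125 + 0.2) = 4.136/0.325 = 4136/325 ≈ 12.7262.

μ̂_MAP = 12.7262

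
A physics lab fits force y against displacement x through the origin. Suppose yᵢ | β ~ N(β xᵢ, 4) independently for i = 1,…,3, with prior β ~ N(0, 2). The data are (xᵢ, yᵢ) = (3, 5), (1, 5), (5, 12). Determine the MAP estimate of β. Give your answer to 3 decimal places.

β̂_MAP = 2.162

log p(β | y) = −Σ(yᵢ − βxᵢ)²/(2·4) − β²/(2·2) + const.
Setting the derivative to zero: Σxᵢ(yᵢ − βxᵢ)/4 − β/2 = 0, so β = Σxᵢyᵢ / (Σxᵢ² + σ²/τ²).
Σxᵢyᵢ = 3·5 + 1·5 + 5·12 = 80; Σxᵢ² = 35; σ²/τ² = 2.
β̂_MAP = 80 / (35 + 2) = 80/37 ≈ 2.162.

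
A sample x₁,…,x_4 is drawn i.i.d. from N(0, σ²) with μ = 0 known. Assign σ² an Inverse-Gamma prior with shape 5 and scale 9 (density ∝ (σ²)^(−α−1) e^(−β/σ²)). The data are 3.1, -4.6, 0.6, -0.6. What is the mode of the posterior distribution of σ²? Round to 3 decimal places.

σ̂²_MAP = 3.093

Sum of squared deviations about the known mean: SS = (3.1−0)² + (-4.6−0)² + (0.6−0)² + (-0.6−0)² = 31.49.
The Normal likelihood contributes (σ²)^(−n/2) exp(−SS/(2σ²)), so the posterior is Inverse-Gamma(α + n/2, β + SS/2) = Inverse-Gamma(7, 24.745).
The mode of Inverse-Gamma(a, b) is b/(a+1) = 24.745/8 ≈ 3.093.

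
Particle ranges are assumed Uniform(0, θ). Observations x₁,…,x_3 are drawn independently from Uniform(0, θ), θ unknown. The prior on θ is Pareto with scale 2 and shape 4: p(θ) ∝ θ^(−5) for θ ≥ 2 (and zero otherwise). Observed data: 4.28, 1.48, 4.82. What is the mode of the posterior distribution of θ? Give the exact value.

The Uniform(0, θ) likelihood is θ^(−n) for θ ≥ max(xᵢ), zero otherwise. Here max(xᵢ) = 4.82.
Posterior ∝ θ^(−5) · θ^(−3) = θ^(−8) on θ ≥ max(2, 4.82) = 4.82.
This density is strictly decreasing in θ, so the posterior mode lies at the lower boundary of the support.

θ̂_MAP = 4.82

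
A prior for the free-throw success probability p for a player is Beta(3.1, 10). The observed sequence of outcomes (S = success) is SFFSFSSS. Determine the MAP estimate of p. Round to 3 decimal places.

p̂_MAP = 0.372

Prior: Beta(3.1, 10).
Data: 5 successes in 8 trials (from the sequence). The binomial likelihood contributes p^5(1−p)^3, so the posterior is Beta(3.1+5, 10+3) = Beta(8.1, 13).
For Beta(a, b) with a, b > 1 the mode is (a−1)/(a+b−2) = 7.1/19.1 ≈ 0.372.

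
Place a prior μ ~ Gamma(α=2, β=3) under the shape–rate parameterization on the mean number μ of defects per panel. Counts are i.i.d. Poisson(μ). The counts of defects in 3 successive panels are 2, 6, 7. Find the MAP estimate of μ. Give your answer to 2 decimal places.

μ̂_MAP = 2.67

Σxᵢ = 2+6+7 = 15, with n = 3.
Posterior ∝ μe^(−3μ) · μ^15e^(−3μ) = μ^16e^(−6μ), i.e. Gamma(shape=17, rate=6).
The mode of a Gamma(a, b) with a ≥ 1 (shape–rate) is (a−1)/b = 16/6 ≈ 2.67.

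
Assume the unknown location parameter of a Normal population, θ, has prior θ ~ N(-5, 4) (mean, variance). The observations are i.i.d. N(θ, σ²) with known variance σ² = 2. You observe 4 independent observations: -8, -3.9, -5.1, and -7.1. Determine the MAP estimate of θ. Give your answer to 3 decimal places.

θ̂_MAP = -5.911

n = 4; x̄ = ((-8) + (-3.9) + (-5.1) + (-7.1))/4 = -24.1/4 = -6.025.
For a Normal prior and Normal likelihood with known variance, the posterior is Normal; its mode equals its mean, the precision-weighted average.
Prior precision 1/σ₀² = 1/4 = 0.25; data precision n/σ² = 4/2 = 2.
θ̂ = (0.25·(-5) + 2·(-6.025)) / (0.25 + 2) = (-13.3)/2.25 = -266/45 ≈ -5.911.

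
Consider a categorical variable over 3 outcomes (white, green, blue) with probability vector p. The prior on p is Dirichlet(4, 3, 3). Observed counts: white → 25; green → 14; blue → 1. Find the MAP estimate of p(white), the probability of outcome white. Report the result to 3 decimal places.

The posterior is Dirichlet(αᵢ + nᵢ) = Dirichlet(29, 17, 4).
For a Dirichlet(a₁,…,a_K) with all aᵢ > 1, the mode has j-th component (aⱼ − 1)/(Σaᵢ − K).
Here Σaᵢ = 50 and K = 3, so p(white) = (29 − 1)/(50 − 3) = 28/47 ≈ 0.596.

MAP estimate of p(white) = 0.596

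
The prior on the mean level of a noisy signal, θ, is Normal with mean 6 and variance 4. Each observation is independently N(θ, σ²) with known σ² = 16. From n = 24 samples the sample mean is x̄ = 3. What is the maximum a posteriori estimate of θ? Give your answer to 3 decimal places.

θ̂_MAP = 3.429

n = 24, x̄ = 3.
For a Normal prior and Normal likelihood with known variance, the posterior is Normal; its mode equals its mean, the precision-weighted average.
Prior precision 1/σ₀² = 1/4 = 0.25; data precision n/σ² = 24/16 = 1.5.
θ̂ = (0.25·6 + 1.5·3) / (0.25 + 1.5) = 6/1.75 = 24/7 ≈ 3.429.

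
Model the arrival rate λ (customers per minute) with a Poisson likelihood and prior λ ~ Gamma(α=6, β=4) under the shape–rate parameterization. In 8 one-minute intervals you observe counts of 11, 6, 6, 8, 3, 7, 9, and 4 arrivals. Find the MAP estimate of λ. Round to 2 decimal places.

λ̂_MAP = 4.92

Σxᵢ = 11+6+6+8+3+7+9+4 = 54, with n = 8.
Posterior ∝ λ^5e^(−4λ) · λ^54e^(−8λ) = λ^59e^(−12λ), i.e. Gamma(shape=60, rate=12).
The mode of a Gamma(a, b) with a ≥ 1 (shape–rate) is (a−1)/b = 59/12 ≈ 4.92.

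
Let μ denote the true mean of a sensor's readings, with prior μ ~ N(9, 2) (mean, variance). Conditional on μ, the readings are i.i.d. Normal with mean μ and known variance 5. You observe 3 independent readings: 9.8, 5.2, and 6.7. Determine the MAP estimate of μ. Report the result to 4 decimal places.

μ̂_MAP = 8.0364

n = 3; x̄ = (9.8 + 5.2 + 6.7)/3 = 21.7/3 = 217/30 ≈ 7.2333.
For a Normal prior and Normal likelihood with known variance, the posterior is Normal; its mode equals its mean, the precision-weighted average.
Prior precision 1/σ₀² = 1/2 = 0.5; data precision n/σ² = 3/5 = 0.6.
μ̂ = (0.5·9 + 0.6·(217/30)) / (0.5 + 0.6) = 8.84/1.1 = 442/55 ≈ 8.0364.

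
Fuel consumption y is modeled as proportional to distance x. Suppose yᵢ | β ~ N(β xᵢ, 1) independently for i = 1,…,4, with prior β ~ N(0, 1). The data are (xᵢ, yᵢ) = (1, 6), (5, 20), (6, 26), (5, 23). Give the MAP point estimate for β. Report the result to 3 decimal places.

β̂_MAP = 4.284

log p(β | y) = −Σ(yᵢ − βxᵢ)²/(2·1) − β²/(2·1) + const.
Setting the derivative to zero: Σxᵢ(yᵢ − βxᵢ)/1 − β/1 = 0, so β = Σxᵢyᵢ / (Σxᵢ² + σ²/τ²).
Σxᵢyᵢ = 1·6 + 5·20 + 6·26 + 5·23 = 377; Σxᵢ² = 87; σ²/τ² = 1.
β̂_MAP = 377 / (87 + 1) = 377/88 ≈ 4.284.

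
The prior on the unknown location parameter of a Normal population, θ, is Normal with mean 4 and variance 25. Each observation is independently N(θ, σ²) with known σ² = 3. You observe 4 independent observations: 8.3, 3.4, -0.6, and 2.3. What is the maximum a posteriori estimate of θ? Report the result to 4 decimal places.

θ̂_MAP = 3.3689

n = 4; x̄ = (8.3 + 3.4 + (-0.6) + 2.3)/4 = 13.4/4 = 3.35.
For a Normal prior and Normal likelihood with known variance, the posterior is Normal; its mode equals its mean, the precision-weighted average.
Prior precision 1/σ₀² = 1/25 = 0.04; data precision n/σ² = 4/3.
θ̂ = (0.04·4 + (4/3)·3.35) / (0.04 + 4/3) = (347/75)/(103/75) = 347/103 ≈ 3.3689.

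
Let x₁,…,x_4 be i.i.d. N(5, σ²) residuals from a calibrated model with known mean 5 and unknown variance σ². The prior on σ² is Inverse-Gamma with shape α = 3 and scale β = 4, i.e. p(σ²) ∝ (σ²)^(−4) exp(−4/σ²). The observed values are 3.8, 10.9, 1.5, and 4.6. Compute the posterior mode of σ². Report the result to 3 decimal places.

σ̂²_MAP = 4.722

Sum of squared deviations about the known mean: SS = (3.8−5)² + (10.9−5)² + (1.5−5)² + (4.6−5)² = 48.66.
The Normal likelihood contributes (σ²)^(−n/2) exp(−SS/(2σ²)), so the posterior is Inverse-Gamma(α + n/2, β + SS/2) = Inverse-Gamma(5, 28.33).
The mode of Inverse-Gamma(a, b) is b/(a+1) = 28.33/6 ≈ 4.722.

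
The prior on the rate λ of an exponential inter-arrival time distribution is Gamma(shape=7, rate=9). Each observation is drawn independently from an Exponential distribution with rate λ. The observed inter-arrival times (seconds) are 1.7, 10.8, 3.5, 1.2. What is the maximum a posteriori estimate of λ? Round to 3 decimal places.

The Exponential(rate=λ) likelihood is ∝ λ^n e^(−λΣtᵢ). Here n = 4 and Σtᵢ = 1.7 + 10.8 + 3.5 + 1.2 = 17.2.
Posterior ∝ λ^6e^(−9λ) · λ^4e^(−17.2λ) = λ^10e^(−26.2λ), i.e. Gamma(11, 26.2).
Mode = (a−1)/b = 10/26.2 ≈ 0.382.

λ̂_MAP = 0.382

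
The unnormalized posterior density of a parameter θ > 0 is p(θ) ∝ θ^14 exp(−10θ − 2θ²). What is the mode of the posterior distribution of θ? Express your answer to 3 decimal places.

θ̂_MAP = 1.000

ℓ'(θ) = 14/θ − 10 − 4θ. Setting this to zero and multiplying by θ: 4θ² + 10θ − 14 = 0.
θ = (−10 + √(10² + 4·4·14)) / (2·4) = (−10 + √324) / 8 = (−10 + 18)/8 = 1.
ℓ''(θ) = −14/θ² − 4 < 0, confirming a maximum.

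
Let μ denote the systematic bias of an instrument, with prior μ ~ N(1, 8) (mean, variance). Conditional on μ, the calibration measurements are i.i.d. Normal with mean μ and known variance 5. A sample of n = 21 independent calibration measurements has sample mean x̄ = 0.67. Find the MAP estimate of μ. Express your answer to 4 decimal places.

μ̂_MAP = 0.6795

n = 21, x̄ = 0.67.
For a Normal prior and Normal likelihood with known variance, the posterior is Normal; its mode equals its mean, the precision-weighted average.
Prior precision 1/σ₀² = 1/8 = 0.125; data precision n/σ² = 21/5 = 4.2.
μ̂ = (0.125·1 + 4.2·0.67) / (0.125 + 4.2) = 2.939/4.325 = 2939/4325 ≈ 0.6795.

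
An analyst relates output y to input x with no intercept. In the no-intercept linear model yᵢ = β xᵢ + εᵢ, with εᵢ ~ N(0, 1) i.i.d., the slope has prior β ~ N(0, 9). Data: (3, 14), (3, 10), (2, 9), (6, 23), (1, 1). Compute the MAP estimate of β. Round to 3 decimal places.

β̂_MAP = 3.874

log p(β | y) = −Σ(yᵢ − βxᵢ)²/(2·1) − β²/(2·9) + const.
Setting the derivative to zero: Σxᵢ(yᵢ − βxᵢ)/1 − β/9 = 0, so β = Σxᵢyᵢ / (Σxᵢ² + σ²/τ²).
Σxᵢyᵢ = 3·14 + 3·10 + 2·9 + 6·23 + 1·1 = 229; Σxᵢ² = 59; σ²/τ² = 1/9.
β̂_MAP = 229 / (59 + 1/9) = 229/(532/9) = 2061/532 ≈ 3.874.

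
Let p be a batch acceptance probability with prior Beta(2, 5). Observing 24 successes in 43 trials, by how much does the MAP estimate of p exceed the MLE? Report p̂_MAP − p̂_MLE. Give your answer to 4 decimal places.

MAP − MLE = -0.0373

Posterior is Beta(26, 24); MAP = (26−1)/(50−2) = 25/48 ≈ 0.52083.
MLE ignores the prior: p̂_MLE = k/n = 24/43 ≈ 0.55814.
Difference = 25/48 − 24/43 = -77/2064 ≈ -0.0373.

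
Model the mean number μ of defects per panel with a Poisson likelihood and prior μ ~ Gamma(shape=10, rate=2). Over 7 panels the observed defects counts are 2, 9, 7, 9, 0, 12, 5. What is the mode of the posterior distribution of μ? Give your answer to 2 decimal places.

μ̂_MAP = 5.89

Σxᵢ = 2+9+7+9+0+12+5 = 44, with n = 7.
Posterior ∝ μ^9e^(−2μ) · μ^44e^(−7μ) = μ^53e^(−9μ), i.e. Gamma(shape=54, rate=9).
The mode of a Gamma(a, b) with a ≥ 1 (shape–rate) is (a−1)/b = 53/9 ≈ 5.89.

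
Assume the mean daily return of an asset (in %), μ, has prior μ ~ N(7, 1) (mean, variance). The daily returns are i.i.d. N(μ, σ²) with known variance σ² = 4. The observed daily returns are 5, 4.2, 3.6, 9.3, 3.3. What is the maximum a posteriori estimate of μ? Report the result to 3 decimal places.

n = 5; x̄ = (5 + 4.2 + 3.6 + 9.3 + 3.3)/5 = 25.4/5 = 5.08.
For a Normal prior and Normal likelihood with known variance, the posterior is Normal; its mode equals its mean, the precision-weighted average.
Prior precision 1/σ₀² = 1/1 = 1; data precision n/σ² = 5/4 = 1.25.
μ̂ = (1·7 + 1.25·5.08) / (1 + 1.25) = 13.35/2.25 = 89/15 ≈ 5.933.

μ̂_MAP = 5.933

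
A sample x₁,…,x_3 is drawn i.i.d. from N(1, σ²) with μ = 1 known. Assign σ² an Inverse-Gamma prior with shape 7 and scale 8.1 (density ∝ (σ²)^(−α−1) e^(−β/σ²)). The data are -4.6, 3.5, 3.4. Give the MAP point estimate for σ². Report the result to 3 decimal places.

σ̂²_MAP = 3.135

Sum of squared deviations about the known mean: SS = (-4.6−1)² + (3.5−1)² + (3.4−1)² = 43.37.
The Normal likelihood contributes (σ²)^(−n/2) exp(−SS/(2σ²)), so the posterior is Inverse-Gamma(α + n/2, β + SS/2) = Inverse-Gamma(8.5, 29.785).
The mode of Inverse-Gamma(a, b) is b/(a+1) = 29.785/9.5 ≈ 3.135.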